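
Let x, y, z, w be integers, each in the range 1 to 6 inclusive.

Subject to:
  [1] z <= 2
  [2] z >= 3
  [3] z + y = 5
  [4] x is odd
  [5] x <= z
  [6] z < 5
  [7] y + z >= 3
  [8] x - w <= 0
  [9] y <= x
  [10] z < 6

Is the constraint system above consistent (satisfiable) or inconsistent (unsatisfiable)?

Unsatisfiable

From constraint 2: z ≥ 3. From constraint 1: z ≤ 2. But 2 < 3, so no value of z works.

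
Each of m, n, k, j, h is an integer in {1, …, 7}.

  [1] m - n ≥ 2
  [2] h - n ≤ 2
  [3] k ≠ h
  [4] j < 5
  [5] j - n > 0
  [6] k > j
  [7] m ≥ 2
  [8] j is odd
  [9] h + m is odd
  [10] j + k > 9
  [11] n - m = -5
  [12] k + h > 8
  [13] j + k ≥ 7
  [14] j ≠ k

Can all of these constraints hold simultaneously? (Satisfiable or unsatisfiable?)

Satisfiable

The assignment m = 7, n = 2, k = 7, j = 3, h = 2 works:
  constraint 1 holds since m - n = 5.
  constraint 2 holds since h - n = 0.
The rest check out directly.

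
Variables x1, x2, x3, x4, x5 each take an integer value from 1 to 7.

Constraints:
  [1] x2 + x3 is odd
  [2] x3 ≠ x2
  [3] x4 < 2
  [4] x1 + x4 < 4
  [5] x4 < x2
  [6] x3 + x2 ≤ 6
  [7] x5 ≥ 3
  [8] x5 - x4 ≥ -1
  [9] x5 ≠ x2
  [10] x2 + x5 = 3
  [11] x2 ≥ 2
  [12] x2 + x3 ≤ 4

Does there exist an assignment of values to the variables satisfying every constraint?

From constraint 11: x2 ≥ 2. From constraint 7: x5 ≥ 3. Hence x2 + x5 ≥ 5. But constraint 10 requires x2 + x5 = 3, and 3 < 5. Contradiction.

Unsatisfiable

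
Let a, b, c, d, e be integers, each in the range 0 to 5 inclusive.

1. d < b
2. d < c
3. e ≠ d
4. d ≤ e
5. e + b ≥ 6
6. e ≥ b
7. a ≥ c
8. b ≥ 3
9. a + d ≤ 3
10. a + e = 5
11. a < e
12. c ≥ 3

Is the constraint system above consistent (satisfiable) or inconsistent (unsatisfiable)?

Unsatisfiable

From constraints 7 and 12: a ≥ c ≥ 3. From constraints 6 and 8: e ≥ b ≥ 3. Hence a + e ≥ 6. But constraint 10 requires a + e = 5, and 5 < 6. Contradiction.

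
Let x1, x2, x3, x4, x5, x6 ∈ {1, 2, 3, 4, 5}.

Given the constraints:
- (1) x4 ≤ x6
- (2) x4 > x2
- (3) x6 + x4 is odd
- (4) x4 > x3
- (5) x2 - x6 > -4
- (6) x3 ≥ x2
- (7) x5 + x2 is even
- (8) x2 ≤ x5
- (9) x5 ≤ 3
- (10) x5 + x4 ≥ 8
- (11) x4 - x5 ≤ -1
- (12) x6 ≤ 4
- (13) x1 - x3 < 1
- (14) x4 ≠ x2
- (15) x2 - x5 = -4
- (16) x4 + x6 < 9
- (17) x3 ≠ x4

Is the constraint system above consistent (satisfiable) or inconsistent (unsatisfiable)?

Unsatisfiable

From constraint 9: x5 ≤ 3. From constraints 1 and 12: x4 ≤ x6 ≤ 4. Hence x5 + x4 ≤ 7. But constraint 10 requires x5 + x4 ≥ 8, and 8 > 7. Contradiction.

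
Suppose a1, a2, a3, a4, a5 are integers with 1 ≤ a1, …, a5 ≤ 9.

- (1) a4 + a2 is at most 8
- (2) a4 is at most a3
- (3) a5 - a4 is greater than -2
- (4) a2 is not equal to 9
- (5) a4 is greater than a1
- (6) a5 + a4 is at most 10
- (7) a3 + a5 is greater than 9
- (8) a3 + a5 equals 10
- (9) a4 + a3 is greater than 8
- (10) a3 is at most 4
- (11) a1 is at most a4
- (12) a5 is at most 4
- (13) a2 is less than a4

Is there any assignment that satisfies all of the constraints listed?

From constraint 10: a3 ≤ 4. From constraint 12: a5 ≤ 4. Hence a3 + a5 ≤ 8. But constraint 8 requires a3 + a5 = 10, and 10 > 8. Contradiction.

Unsatisfiable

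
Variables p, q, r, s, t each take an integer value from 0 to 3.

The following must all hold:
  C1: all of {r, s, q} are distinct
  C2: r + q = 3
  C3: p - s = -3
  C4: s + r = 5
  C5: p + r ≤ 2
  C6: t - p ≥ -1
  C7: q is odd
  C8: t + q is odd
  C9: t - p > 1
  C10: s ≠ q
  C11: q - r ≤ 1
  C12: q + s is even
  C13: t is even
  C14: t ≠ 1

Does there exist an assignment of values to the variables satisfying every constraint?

Take p = 0, q = 1, r = 2, s = 3, t = 2. Then constraint 2: r + q = 3; constraint 3: p - s = -3, and every other listed constraint is also met.

Satisfiable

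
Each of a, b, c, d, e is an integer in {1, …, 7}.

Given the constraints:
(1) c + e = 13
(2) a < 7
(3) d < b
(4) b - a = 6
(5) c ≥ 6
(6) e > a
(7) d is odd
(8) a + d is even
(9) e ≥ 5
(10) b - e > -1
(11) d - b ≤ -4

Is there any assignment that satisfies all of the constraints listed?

Satisfiable

The assignment a = 1, b = 7, c = 7, d = 1, e = 6 works:
  constraint 1 holds since c + e = 13.
  constraint 4 holds since b - a = 6.
  constraint 10 holds since b - e = 1.
The rest check out directly.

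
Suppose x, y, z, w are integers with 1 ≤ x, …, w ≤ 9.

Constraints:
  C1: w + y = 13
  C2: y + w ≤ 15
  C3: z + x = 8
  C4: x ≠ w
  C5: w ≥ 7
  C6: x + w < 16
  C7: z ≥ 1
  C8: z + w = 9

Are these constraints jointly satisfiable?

Satisfiable

Setting (x, y, z, w) = (6, 6, 2, 7) satisfies everything: constraint 1: w + y = 13; constraint 2: y + w = 13, and the others follow.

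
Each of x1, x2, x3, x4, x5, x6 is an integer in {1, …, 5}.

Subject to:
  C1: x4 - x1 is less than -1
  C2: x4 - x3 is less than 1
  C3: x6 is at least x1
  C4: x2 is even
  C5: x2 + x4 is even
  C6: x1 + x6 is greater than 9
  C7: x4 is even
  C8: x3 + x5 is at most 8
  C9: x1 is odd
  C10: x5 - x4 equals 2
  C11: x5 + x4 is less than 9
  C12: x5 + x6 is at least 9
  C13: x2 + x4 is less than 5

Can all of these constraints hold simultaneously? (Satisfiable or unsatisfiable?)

Satisfiable

Try x1 = 5, x2 = 2, x3 = 3, x4 = 2, x5 = 4, x6 = 5.
Check constraint 1: x4 - x1 = -3; constraint 2: x4 - x3 = -1; constraint 6: x1 + x6 = 10. The remaining constraints are straightforward to verify.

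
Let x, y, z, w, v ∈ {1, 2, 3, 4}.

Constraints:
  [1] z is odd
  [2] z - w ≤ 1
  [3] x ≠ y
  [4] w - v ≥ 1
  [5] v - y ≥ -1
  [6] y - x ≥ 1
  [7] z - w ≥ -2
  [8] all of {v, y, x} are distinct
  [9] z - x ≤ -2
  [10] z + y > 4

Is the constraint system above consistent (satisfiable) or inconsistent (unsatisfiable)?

Constraints 4, 5, 6, 7, and 9 give z − w ≥ -2, w − v ≥ 1, v − y ≥ -1, y − x ≥ 1, x − z ≥ 2.
Adding all 5 inequalities: the left sides telescope to 0, and the right sides sum to (-2) + 1 + (-1) + 1 + 2 = 1. So 0 ≥ 1, which is false.

Unsatisfiable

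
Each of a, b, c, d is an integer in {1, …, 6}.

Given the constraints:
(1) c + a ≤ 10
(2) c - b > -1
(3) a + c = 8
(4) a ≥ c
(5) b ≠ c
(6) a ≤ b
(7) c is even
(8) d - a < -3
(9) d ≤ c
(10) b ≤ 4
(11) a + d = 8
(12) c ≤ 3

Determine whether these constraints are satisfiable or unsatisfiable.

Unsatisfiable

From constraints 6 and 10: a ≤ b ≤ 4. From constraints 9 and 12: d ≤ c ≤ 3. Hence a + d ≤ 7. But constraint 11 requires a + d = 8, and 8 > 7. Contradiction.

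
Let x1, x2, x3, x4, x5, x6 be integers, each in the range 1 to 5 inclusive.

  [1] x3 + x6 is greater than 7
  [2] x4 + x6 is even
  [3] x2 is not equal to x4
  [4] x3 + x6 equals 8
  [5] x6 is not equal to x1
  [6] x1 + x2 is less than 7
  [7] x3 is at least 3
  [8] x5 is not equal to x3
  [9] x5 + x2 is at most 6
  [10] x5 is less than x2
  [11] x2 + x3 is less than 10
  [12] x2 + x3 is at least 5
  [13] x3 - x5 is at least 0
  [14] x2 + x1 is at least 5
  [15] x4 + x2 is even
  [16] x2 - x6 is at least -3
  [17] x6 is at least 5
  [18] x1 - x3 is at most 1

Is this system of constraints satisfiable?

Satisfiable

Setting (x1, x2, x3, x4, x5, x6) = (1, 5, 3, 3, 1, 5) satisfies everything: constraint 1: x3 + x6 = 8; constraint 4: x3 + x6 = 8; constraint 6: x1 + x2 = 6, and the others follow.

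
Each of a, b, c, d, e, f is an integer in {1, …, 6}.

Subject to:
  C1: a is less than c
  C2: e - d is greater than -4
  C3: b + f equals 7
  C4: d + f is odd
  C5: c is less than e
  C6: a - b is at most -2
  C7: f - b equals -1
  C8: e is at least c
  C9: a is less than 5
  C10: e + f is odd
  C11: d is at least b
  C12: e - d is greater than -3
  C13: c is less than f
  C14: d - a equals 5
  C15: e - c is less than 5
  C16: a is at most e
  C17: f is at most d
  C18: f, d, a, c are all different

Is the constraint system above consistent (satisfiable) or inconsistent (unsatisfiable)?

Satisfiable

Setting (a, b, c, d, e, f) = (1, 4, 2, 6, 4, 3) satisfies everything: constraint 2: e - d = -2; constraint 3: b + f = 7, and the others follow.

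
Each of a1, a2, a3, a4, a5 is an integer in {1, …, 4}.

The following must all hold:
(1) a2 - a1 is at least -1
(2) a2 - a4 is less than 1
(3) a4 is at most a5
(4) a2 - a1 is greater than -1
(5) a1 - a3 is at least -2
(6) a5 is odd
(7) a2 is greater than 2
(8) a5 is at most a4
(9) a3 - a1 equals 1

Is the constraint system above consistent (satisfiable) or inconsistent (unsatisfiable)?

Take a1 = 3, a2 = 3, a3 = 4, a4 = 3, a5 = 3. Then constraint 1: a2 - a1 = 0; constraint 2: a2 - a4 = 0, and every other listed constraint is also met.

Satisfiable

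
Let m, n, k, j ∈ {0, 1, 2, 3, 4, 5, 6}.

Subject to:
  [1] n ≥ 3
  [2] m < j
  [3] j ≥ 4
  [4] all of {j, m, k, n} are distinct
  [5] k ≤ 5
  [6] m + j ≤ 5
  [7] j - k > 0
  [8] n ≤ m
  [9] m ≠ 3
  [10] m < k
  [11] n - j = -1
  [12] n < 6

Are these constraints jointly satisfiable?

Unsatisfiable

From constraints 1 and 8: m ≥ n ≥ 3. From constraint 3: j ≥ 4. Hence m + j ≥ 7. But constraint 6 requires m + j ≤ 5, and 5 < 7. Contradiction.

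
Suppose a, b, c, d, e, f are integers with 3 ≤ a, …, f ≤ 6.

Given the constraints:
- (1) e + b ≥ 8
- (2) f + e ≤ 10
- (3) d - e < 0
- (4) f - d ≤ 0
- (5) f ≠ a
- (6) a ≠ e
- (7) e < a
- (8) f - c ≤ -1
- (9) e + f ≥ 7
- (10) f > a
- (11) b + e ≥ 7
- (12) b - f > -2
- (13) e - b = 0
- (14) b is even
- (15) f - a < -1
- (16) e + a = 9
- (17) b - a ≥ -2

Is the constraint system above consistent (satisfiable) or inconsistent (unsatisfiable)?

Constraints 3, 4, 7, and 10 give d < e, e < a, a < f, f ≤ d. Chaining: d < e < a < f ≤ d, which forces d < d — impossible.

Unsatisfiable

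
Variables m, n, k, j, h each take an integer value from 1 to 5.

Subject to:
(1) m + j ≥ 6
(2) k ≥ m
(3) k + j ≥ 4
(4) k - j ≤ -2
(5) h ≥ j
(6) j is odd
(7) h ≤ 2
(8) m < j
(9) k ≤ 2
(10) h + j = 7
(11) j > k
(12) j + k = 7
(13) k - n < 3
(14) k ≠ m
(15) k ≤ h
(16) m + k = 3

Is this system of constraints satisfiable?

Unsatisfiable

From constraints 2 and 9: m ≤ k ≤ 2. From constraints 5 and 7: j ≤ h ≤ 2. Hence m + j ≤ 4. But constraint 1 requires m + j ≥ 6, and 6 > 4. Contradiction.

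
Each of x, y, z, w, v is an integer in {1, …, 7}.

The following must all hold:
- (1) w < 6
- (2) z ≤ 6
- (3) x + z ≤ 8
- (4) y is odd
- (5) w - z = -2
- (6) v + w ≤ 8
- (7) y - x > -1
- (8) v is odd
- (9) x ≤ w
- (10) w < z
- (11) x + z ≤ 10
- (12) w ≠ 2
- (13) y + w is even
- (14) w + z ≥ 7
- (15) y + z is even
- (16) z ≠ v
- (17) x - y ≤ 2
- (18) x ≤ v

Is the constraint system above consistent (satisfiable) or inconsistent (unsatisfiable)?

Try x = 3, y = 3, z = 5, w = 3, v = 3.
Check constraint 3: x + z = 8; constraint 5: w - z = -2. The remaining constraints are straightforward to verify.

Satisfiable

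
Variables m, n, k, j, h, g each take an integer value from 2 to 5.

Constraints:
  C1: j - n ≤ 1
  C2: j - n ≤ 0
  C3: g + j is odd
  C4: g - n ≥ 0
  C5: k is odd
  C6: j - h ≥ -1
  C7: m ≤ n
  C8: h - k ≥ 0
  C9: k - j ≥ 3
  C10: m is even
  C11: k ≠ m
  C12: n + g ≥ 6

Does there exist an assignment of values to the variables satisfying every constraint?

Constraints 6, 8, and 9 give j − h ≥ -1, h − k ≥ 0, k − j ≥ 3.
Adding all 3 inequalities: the left sides telescope to 0, and the right sides sum to (-1) + 0 + 3 = 2. So 0 ≥ 2, which is false.

Unsatisfiable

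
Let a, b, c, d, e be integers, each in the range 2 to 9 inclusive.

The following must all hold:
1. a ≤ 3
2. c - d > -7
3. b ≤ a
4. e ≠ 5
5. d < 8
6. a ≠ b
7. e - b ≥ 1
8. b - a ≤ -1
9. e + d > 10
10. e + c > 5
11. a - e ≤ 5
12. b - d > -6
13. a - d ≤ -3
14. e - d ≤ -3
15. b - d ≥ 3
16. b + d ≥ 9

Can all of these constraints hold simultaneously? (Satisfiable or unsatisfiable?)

Unsatisfiable

Constraints 8, 11, 14, and 15 give b − d ≥ 3, d − e ≥ 3, e − a ≥ -5, a − b ≥ 1.
Adding all 4 inequalities: the left sides telescope to 0, and the right sides sum to 3 + 3 + (-5) + 1 = 2. So 0 ≥ 2, which is false.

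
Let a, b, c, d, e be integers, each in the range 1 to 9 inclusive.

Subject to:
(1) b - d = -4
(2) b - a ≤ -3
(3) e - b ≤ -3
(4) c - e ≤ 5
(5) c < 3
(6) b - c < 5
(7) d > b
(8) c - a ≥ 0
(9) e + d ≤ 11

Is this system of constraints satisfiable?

Constraints 2, 3, 4, and 8 give a − b ≥ 3, b − e ≥ 3, e − c ≥ -5, c − a ≥ 0.
Adding all 4 inequalities: the left sides telescope to 0, and the right sides sum to 3 + 3 + (-5) + 0 = 1. So 0 ≥ 1, which is false.

Unsatisfiable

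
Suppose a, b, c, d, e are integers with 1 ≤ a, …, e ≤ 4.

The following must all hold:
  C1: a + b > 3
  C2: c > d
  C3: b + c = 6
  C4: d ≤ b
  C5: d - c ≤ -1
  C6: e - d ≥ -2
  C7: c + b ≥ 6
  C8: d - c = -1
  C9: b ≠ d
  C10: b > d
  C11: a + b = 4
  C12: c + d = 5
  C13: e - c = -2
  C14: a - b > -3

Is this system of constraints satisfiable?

Setting (a, b, c, d, e) = (1, 3, 3, 2, 1) satisfies everything: constraint 1: a + b = 4; constraint 3: b + c = 6; constraint 5: d - c = -1, and the others follow.

Satisfiable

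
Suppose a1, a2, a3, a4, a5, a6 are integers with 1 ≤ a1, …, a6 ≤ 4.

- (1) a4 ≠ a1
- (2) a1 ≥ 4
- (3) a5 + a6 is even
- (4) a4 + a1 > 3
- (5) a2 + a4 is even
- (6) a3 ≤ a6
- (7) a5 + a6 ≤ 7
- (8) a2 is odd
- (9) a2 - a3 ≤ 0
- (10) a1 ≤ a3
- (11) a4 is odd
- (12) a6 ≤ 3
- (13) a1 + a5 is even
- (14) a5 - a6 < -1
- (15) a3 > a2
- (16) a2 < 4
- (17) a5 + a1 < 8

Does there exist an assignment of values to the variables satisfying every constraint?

Unsatisfiable

From constraints 2 and 10: a3 ≥ a1 and a1 ≥ 4, so a3 ≥ 4. From constraints 6 and 12: a3 ≤ a6 and a6 ≤ 3, so a3 ≤ 3. But 3 < 4, so no value of a3 works.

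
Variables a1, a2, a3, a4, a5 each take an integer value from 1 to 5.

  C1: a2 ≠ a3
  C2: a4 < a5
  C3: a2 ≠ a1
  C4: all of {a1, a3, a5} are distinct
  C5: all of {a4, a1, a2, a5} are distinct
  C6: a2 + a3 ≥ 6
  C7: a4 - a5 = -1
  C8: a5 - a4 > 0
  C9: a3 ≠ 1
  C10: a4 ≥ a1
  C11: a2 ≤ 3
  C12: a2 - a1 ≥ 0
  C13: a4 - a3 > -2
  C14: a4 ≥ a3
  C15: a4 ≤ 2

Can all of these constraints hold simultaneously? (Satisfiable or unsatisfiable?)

Unsatisfiable

From constraint 11: a2 ≤ 3. From constraints 14 and 15: a3 ≤ a4 ≤ 2. Hence a2 + a3 ≤ 5. But constraint 6 requires a2 + a3 ≥ 6, and 6 > 5. Contradiction.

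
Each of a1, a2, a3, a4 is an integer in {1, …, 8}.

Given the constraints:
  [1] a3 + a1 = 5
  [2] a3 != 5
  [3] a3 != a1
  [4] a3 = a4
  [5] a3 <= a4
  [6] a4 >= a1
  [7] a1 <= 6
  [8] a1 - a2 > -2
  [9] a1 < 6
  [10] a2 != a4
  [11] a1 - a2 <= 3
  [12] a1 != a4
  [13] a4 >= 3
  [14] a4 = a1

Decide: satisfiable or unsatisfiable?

From constraints 4 and 14, a3 = a4 = a1, so a3 = a1. But constraint 3 says a3 ≠ a1. Contradiction.

Unsatisfiable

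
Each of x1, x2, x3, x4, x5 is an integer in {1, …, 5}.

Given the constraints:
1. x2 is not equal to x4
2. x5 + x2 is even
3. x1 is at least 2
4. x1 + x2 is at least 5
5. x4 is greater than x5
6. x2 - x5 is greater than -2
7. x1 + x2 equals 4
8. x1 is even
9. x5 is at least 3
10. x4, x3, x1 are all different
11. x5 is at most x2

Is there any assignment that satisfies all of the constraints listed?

From constraint 3: x1 ≥ 2. From constraints 9 and 11: x2 ≥ x5 ≥ 3. Hence x1 + x2 ≥ 5. But constraint 7 requires x1 + x2 = 4, and 4 < 5. Contradiction.

Unsatisfiable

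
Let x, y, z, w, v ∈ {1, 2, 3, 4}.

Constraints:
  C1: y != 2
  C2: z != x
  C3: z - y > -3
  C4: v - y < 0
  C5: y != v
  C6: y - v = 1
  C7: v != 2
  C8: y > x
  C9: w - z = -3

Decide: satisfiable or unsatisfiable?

Satisfiable

The assignment x = 1, y = 4, z = 4, w = 1, v = 3 works:
  constraint 3 holds since z - y = 0.
  constraint 4 holds since v - y = -1.
  constraint 6 holds since y - v = 1.
The rest check out directly.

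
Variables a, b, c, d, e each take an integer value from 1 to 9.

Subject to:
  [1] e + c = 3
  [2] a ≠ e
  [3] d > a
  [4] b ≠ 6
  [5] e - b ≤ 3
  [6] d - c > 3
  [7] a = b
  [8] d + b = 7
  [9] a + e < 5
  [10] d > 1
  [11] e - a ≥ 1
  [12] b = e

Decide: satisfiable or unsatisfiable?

From constraints 7 and 12, a = b = e, so a = e. But constraint 2 says a ≠ e. Contradiction.

Unsatisfiable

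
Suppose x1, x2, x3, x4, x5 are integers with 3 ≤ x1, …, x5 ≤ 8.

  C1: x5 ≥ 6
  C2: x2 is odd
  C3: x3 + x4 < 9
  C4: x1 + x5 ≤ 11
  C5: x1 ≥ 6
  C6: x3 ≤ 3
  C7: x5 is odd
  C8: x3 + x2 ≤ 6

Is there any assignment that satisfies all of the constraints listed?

From constraint 5: x1 ≥ 6. From constraint 1: x5 ≥ 6. Hence x1 + x5 ≥ 12. But constraint 4 requires x1 + x5 ≤ 11, and 11 < 12. Contradiction.

Unsatisfiable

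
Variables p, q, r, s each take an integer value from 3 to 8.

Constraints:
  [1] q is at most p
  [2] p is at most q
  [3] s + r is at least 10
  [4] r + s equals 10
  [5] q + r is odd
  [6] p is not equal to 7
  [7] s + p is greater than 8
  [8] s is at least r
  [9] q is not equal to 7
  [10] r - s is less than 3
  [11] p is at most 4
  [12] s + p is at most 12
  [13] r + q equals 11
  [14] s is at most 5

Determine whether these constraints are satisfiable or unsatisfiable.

Unsatisfiable

From constraints 8 and 14: r ≤ s ≤ 5. From constraints 1 and 11: q ≤ p ≤ 4. Hence r + q ≤ 9. But constraint 13 requires r + q = 11, and 11 > 9. Contradiction.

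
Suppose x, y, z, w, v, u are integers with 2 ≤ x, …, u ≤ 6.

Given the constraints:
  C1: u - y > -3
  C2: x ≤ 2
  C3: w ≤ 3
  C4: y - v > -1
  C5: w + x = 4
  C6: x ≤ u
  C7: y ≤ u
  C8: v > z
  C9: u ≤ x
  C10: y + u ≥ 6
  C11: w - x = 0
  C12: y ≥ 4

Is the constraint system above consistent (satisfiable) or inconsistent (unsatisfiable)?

From constraints 7 and 12: u ≥ y and y ≥ 4, so u ≥ 4. From constraints 2 and 9: u ≤ x and x ≤ 2, so u ≤ 2. But 2 < 4, so no value of u works.

Unsatisfiable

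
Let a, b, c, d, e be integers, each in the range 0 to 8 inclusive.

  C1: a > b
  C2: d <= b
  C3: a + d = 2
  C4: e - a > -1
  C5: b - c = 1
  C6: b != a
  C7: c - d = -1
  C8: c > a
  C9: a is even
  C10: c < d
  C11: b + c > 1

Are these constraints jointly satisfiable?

Unsatisfiable

Constraints 1, 2, 8, and 10 give c < d, d ≤ b, b < a, a < c. Chaining: c < d ≤ b < a < c, which forces c < c — impossible.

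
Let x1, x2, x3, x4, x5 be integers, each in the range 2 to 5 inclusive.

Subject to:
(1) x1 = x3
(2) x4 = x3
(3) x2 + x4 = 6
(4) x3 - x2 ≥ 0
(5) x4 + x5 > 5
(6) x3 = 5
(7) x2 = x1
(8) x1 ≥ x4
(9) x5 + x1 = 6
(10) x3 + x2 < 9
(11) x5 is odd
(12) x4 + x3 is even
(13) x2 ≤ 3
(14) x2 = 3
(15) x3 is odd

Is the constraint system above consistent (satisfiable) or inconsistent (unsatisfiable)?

Constraint 14 fixes x2 = 3 and constraint 6 fixes x3 = 5. Constraints 1 and 7 give x2 = x1 = x3, so x2 = x3. But 3 ≠ 5 — contradiction.

Unsatisfiable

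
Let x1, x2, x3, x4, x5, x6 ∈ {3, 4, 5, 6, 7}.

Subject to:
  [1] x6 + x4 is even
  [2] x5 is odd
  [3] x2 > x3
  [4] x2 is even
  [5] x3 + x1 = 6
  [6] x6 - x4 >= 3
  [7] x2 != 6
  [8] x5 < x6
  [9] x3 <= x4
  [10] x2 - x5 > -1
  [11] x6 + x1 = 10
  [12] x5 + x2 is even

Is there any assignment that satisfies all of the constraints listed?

Unsatisfiable

Constraint 2 makes x5 odd and constraint 4 makes x2 even, so x5 + x2 must be odd. Constraint 12 says x5 + x2 is even — contradiction.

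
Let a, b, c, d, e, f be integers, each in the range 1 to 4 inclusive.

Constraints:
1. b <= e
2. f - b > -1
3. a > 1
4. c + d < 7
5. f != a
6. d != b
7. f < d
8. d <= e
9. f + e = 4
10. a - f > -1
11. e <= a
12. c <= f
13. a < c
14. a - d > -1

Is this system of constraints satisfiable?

Constraints 7, 8, 11, 12, and 13 give f < d, d ≤ e, e ≤ a, a < c, c ≤ f. Chaining: f < d ≤ e ≤ a < c ≤ f, which forces f < f — impossible.

Unsatisfiable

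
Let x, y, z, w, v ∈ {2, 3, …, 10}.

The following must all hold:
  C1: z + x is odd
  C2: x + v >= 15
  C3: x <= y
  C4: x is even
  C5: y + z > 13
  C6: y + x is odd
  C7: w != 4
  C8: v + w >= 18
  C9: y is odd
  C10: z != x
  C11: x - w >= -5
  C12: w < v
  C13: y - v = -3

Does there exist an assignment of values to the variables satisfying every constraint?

Satisfiable

The assignment x = 6, y = 7, z = 9, w = 9, v = 10 works:
  constraint 2 holds since x + v = 16.
  constraint 5 holds since y + z = 16.
The rest check out directly.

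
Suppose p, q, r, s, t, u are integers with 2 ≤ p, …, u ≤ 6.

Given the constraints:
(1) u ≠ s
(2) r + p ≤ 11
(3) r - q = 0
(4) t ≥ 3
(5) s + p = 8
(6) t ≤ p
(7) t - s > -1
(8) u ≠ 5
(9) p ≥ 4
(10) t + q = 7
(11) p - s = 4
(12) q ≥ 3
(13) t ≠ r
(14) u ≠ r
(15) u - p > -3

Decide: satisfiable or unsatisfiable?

Satisfiable

Take p = 6, q = 4, r = 4, s = 2, t = 3, u = 6. Then constraint 2: r + p = 10; constraint 3: r - q = 0; constraint 5: s + p = 8, and every other listed constraint is also met.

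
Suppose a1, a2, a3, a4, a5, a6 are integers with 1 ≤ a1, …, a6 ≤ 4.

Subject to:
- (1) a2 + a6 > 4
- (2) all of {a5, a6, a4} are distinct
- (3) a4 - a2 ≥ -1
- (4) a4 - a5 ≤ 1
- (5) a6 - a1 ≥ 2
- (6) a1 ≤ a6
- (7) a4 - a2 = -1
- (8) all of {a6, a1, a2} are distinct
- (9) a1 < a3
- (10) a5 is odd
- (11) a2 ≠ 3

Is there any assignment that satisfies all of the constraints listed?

Satisfiable

Setting (a1, a2, a3, a4, a5, a6) = (1, 2, 3, 1, 3, 4) satisfies everything: constraint 1: a2 + a6 = 6; constraint 3: a4 - a2 = -1; constraint 4: a4 - a5 = -2, and the others follow.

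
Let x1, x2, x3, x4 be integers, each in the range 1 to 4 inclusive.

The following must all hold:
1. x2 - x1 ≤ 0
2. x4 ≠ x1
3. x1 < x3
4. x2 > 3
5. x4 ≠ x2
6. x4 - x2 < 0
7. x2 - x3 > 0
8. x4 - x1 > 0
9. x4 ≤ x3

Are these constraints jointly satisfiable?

Unsatisfiable

Constraints 1, 7, 8, and 9 give x1 < x4, x4 ≤ x3, x3 < x2, x2 ≤ x1. Chaining: x1 < x4 ≤ x3 < x2 ≤ x1, which forces x1 < x1 — impossible.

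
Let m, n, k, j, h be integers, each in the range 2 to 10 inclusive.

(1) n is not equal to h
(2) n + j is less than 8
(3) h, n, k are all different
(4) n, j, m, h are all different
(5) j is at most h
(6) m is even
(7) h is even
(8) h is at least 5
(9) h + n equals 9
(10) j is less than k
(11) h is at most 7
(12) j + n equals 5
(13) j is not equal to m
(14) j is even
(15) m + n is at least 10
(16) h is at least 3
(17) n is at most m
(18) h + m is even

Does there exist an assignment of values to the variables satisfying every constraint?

Satisfiable

Setting (m, n, k, j, h) = (8, 3, 5, 2, 6) satisfies everything: constraint 2: n + j = 5; constraint 9: h + n = 9; constraint 12: j + n = 5, and the others follow.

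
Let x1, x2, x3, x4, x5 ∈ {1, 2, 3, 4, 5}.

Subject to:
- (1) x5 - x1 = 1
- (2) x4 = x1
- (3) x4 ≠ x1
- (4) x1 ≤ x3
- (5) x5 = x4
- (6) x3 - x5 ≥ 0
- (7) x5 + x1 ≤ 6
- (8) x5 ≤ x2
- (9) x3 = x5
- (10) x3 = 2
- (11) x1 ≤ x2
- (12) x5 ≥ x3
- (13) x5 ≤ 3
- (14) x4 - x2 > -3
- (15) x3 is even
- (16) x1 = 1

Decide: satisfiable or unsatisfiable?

Unsatisfiable

Constraint 10 fixes x3 = 2 and constraint 16 fixes x1 = 1. Constraints 2, 5, and 9 give x3 = x5 = x4 = x1, so x3 = x1. But 2 ≠ 1 — contradiction.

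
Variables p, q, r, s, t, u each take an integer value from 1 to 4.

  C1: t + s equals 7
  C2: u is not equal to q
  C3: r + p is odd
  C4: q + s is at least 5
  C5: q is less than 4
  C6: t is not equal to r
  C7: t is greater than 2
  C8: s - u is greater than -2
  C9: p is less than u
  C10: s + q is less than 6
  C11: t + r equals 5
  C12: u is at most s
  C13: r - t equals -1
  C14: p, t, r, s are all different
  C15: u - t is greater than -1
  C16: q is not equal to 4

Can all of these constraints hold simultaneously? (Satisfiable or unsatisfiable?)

One satisfying assignment is p = 1, q = 1, r = 2, s = 4, t = 3, u = 3.
For the less obvious constraints — constraint 1: t + s = 7; constraint 4: q + s = 5; constraint 8: s - u = 1 — and the others hold by inspection.

Satisfiable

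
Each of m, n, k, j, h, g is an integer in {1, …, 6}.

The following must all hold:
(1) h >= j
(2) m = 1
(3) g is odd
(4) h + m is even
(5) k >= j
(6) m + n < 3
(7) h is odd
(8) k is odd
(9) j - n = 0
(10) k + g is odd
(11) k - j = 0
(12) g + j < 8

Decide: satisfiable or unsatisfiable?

Unsatisfiable

Constraint 8 makes k odd and constraint 3 makes g odd, so k + g must be even. Constraint 10 says k + g is odd — contradiction.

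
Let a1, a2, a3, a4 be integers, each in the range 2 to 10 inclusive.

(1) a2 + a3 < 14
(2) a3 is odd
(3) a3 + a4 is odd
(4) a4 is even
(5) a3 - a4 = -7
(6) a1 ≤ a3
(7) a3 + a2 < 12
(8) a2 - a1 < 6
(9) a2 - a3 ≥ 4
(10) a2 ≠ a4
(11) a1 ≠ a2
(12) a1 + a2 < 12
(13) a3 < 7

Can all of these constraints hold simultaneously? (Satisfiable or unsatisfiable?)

Satisfiable

Try a1 = 3, a2 = 8, a3 = 3, a4 = 10.
Check constraint 1: a2 + a3 = 11; constraint 5: a3 - a4 = -7. The remaining constraints are straightforward to verify.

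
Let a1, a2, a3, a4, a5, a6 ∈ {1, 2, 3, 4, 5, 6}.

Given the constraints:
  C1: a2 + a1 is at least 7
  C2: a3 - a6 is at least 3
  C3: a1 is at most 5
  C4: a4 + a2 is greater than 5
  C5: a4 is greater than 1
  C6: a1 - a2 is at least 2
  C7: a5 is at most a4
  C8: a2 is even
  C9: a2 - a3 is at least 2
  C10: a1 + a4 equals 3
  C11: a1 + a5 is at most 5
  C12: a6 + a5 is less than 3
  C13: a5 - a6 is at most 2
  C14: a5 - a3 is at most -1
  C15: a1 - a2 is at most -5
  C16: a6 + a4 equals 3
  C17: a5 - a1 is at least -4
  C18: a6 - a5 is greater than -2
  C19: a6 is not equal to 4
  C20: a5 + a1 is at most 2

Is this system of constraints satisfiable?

Unsatisfiable

Constraints 2, 6, 9, 13, and 17 give a3 − a6 ≥ 3, a6 − a5 ≥ -2, a5 − a1 ≥ -4, a1 − a2 ≥ 2, a2 − a3 ≥ 2.
Adding all 5 inequalities: the left sides telescope to 0, and the right sides sum to 3 + (-2) + (-4) + 2 + 2 = 1. So 0 ≥ 1, which is false.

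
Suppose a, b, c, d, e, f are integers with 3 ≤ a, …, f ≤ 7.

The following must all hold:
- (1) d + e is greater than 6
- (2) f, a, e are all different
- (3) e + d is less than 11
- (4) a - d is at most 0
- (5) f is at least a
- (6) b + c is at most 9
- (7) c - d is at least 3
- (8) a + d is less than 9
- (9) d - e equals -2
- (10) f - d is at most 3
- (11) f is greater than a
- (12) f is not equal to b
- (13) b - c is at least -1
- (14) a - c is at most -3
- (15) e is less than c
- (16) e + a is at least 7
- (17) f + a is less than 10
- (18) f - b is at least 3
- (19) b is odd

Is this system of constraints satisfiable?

Unsatisfiable

Constraints 7, 10, 13, and 18 give d − f ≥ -3, f − b ≥ 3, b − c ≥ -1, c − d ≥ 3.
Adding all 4 inequalities: the left sides telescope to 0, and the right sides sum to (-3) + 3 + (-1) + 3 = 2. So 0 ≥ 2, which is false.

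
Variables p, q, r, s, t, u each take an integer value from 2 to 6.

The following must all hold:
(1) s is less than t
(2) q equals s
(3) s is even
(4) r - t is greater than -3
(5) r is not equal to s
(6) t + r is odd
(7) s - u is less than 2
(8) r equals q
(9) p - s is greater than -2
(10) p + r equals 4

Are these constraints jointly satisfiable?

From constraints 2 and 8, r = q = s, so r = s. But constraint 5 says r ≠ s. Contradiction.

Unsatisfiable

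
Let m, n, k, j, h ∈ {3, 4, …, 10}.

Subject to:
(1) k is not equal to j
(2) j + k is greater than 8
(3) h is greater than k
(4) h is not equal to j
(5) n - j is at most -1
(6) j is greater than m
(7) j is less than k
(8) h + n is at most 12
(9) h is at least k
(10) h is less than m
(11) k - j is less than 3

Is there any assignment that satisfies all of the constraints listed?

Unsatisfiable

Constraints 6, 7, 9, and 10 give m < j, j < k, k ≤ h, h < m. Chaining: m < j < k ≤ h < m, which forces m < m — impossible.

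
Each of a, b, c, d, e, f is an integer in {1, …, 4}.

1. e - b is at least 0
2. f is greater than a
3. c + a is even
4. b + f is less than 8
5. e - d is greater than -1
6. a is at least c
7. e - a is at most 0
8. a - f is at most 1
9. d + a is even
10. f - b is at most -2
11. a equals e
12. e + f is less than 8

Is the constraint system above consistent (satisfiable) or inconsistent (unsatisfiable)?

Constraints 1, 7, 8, and 10 give e − b ≥ 0, b − f ≥ 2, f − a ≥ -1, a − e ≥ 0.
Adding all 4 inequalities: the left sides telescope to 0, and the right sides sum to 0 + 2 + (-1) + 0 = 1. So 0 ≥ 1, which is false.

Unsatisfiable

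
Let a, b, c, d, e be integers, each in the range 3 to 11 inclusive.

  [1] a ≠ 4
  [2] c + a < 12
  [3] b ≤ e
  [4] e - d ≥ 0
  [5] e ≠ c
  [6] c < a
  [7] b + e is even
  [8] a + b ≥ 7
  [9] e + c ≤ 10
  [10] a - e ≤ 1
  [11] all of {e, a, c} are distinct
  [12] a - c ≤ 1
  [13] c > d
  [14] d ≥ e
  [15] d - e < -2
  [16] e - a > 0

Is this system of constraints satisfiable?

Constraints 6, 13, 14, and 16 give e ≤ d, d < c, c < a, a < e. Chaining: e ≤ d < c < a < e, which forces e < e — impossible.

Unsatisfiable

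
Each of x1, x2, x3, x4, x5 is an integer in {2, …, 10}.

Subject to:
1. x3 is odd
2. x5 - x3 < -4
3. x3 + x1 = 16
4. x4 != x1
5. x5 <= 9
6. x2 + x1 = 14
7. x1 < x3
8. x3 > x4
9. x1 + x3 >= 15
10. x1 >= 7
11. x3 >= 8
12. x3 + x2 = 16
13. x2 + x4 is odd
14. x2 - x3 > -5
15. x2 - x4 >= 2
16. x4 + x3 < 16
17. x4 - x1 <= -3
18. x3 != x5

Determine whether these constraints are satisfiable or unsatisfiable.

Satisfiable

One satisfying assignment is x1 = 7, x2 = 7, x3 = 9, x4 = 4, x5 = 4.
For the less obvious constraints — constraint 2: x5 - x3 = -5; constraint 3: x3 + x1 = 16 — and the others hold by inspection.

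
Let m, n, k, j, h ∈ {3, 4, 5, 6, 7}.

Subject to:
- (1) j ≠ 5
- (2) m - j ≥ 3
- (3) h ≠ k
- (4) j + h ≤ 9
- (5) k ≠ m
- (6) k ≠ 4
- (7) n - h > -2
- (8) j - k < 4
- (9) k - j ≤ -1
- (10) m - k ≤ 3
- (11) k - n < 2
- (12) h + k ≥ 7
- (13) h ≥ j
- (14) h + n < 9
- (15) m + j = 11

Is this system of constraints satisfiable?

Unsatisfiable

Constraints 2, 9, and 10 give m − j ≥ 3, j − k ≥ 1, k − m ≥ -3.
Adding all 3 inequalities: the left sides telescope to 0, and the right sides sum to 3 + 1 + (-3) = 1. So 0 ≥ 1, which is false.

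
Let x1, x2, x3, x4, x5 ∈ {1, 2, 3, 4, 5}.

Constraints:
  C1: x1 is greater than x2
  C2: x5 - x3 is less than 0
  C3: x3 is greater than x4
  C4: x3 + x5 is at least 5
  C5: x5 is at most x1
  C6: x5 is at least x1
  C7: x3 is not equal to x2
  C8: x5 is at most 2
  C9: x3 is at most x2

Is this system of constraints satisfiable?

Unsatisfiable

Constraints 1, 2, 6, and 9 give x3 ≤ x2, x2 < x1, x1 ≤ x5, x5 < x3. Chaining: x3 ≤ x2 < x1 ≤ x5 < x3, which forces x3 < x3 — impossible.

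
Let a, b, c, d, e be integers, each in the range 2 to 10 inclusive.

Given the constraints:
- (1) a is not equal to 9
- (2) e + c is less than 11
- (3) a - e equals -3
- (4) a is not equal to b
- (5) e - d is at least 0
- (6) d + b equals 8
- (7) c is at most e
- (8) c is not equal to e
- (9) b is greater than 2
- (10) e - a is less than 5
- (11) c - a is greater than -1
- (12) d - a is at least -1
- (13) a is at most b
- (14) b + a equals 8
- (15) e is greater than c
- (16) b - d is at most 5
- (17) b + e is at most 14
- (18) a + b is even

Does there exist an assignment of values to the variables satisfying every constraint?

Satisfiable

Try a = 3, b = 5, c = 3, d = 3, e = 6.
Check constraint 2: e + c = 9; constraint 3: a - e = -3; constraint 5: e - d = 3. The remaining constraints are straightforward to verify.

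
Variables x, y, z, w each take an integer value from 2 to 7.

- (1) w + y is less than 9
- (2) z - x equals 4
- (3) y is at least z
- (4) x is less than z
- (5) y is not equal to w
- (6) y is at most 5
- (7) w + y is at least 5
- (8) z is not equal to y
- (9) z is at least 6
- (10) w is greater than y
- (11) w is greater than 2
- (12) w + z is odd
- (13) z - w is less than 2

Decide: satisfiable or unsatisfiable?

From constraints 3 and 9: y ≥ z and z ≥ 6, so y ≥ 6. From constraint 6: y ≤ 5. But 5 < 6, so no value of y works.

Unsatisfiable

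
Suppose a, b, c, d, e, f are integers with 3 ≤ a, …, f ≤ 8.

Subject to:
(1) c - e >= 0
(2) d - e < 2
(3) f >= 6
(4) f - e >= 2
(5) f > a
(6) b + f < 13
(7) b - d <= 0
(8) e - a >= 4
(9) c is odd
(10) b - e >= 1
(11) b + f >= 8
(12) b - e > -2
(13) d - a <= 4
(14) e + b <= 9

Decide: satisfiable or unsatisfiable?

Constraints 7, 8, 10, and 13 give e − a ≥ 4, a − d ≥ -4, d − b ≥ 0, b − e ≥ 1.
Adding all 4 inequalities: the left sides telescope to 0, and the right sides sum to 4 + (-4) + 0 + 1 = 1. So 0 ≥ 1, which is false.

Unsatisfiable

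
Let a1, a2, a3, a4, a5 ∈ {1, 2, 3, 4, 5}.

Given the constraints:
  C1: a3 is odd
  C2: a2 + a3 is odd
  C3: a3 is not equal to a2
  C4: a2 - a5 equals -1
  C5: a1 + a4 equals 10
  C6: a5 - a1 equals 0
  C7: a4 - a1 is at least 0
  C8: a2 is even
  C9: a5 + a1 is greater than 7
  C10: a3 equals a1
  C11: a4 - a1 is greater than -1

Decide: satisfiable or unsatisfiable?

Satisfiable

One satisfying assignment is a1 = 5, a2 = 4, a3 = 5, a4 = 5, a5 = 5.
For the less obvious constraints — constraint 4: a2 - a5 = -1; constraint 5: a1 + a4 = 10 — and the others hold by inspection.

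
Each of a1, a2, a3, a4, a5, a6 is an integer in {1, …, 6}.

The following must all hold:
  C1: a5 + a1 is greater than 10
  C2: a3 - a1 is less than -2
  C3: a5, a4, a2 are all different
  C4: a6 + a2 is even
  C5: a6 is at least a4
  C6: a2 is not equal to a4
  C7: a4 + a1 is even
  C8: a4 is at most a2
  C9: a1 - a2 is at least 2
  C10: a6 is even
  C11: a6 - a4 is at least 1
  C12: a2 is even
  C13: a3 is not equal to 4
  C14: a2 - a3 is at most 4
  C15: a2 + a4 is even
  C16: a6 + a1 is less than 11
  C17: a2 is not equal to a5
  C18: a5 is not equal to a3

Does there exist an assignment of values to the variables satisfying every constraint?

Take a1 = 6, a2 = 4, a3 = 3, a4 = 2, a5 = 5, a6 = 4. Then constraint 1: a5 + a1 = 11; constraint 2: a3 - a1 = -3; constraint 9: a1 - a2 = 2, and every other listed constraint is also met.

Satisfiable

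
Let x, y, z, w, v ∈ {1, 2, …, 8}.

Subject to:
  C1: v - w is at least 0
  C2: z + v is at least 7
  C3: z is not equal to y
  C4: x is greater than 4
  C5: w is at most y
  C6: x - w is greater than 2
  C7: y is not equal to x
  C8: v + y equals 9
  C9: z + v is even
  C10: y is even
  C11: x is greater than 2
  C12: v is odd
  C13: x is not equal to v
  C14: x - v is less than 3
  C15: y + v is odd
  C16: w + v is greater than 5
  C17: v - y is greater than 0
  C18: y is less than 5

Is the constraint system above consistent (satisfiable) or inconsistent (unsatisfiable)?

Satisfiable

Setting (x, y, z, w, v) = (7, 4, 5, 2, 5) satisfies everything: constraint 1: v - w = 3; constraint 2: z + v = 10, and the others follow.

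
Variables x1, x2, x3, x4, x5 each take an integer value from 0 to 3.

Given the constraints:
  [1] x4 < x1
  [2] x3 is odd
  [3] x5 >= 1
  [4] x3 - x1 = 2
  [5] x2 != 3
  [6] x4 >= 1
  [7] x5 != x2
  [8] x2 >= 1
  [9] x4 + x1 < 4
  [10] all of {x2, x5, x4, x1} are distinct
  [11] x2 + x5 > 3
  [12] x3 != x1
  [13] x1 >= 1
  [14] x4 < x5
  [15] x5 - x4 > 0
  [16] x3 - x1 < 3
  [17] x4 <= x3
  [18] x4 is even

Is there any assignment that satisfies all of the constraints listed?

Unsatisfiable

Constraints 3, 6, 8, and 13 confine each of x2, x5, x4, x1 to the 3 values {1, …, 3} (the domain already gives each ≤ 3).
Constraint 10 requires all 4 of them to be distinct, but only 3 values are available — impossible by the pigeonhole principle.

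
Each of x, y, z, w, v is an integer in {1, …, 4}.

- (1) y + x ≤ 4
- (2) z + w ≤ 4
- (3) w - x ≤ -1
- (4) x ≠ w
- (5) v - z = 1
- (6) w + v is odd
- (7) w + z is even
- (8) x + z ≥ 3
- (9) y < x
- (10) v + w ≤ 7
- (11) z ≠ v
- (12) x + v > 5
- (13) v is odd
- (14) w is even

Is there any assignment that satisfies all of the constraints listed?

Satisfiable

Setting (x, y, z, w, v) = (3, 1, 2, 2, 3) satisfies everything: constraint 1: y + x = 4; constraint 2: z + w = 4, and the others follow.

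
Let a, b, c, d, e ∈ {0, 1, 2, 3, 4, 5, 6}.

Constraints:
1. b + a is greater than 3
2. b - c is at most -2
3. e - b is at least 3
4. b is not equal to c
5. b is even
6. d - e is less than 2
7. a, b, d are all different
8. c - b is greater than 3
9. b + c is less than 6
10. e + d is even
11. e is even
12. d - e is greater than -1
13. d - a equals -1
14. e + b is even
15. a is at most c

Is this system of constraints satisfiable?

Satisfiable

Try a = 5, b = 0, c = 5, d = 4, e = 4.
Check constraint 1: b + a = 5; constraint 2: b - c = -5. The remaining constraints are straightforward to verify.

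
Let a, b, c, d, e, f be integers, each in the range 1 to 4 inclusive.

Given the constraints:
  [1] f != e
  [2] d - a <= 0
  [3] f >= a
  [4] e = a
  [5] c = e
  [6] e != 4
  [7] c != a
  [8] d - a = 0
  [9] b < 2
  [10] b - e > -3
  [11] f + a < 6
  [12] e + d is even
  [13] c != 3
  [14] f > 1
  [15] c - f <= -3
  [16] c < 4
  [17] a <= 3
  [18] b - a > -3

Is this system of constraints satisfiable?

Unsatisfiable

From constraints 4 and 5, c = e = a, so c = a. But constraint 7 says c ≠ a. Contradiction.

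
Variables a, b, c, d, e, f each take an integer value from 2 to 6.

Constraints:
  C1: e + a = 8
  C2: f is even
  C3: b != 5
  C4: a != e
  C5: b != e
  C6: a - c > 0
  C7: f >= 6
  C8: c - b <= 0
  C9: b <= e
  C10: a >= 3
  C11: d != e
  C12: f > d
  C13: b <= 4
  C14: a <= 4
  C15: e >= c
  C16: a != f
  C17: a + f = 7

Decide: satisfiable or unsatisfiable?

Unsatisfiable

From constraint 10: a ≥ 3. From constraint 7: f ≥ 6. Hence a + f ≥ 9. But constraint 17 requires a + f = 7, and 7 < 9. Contradiction.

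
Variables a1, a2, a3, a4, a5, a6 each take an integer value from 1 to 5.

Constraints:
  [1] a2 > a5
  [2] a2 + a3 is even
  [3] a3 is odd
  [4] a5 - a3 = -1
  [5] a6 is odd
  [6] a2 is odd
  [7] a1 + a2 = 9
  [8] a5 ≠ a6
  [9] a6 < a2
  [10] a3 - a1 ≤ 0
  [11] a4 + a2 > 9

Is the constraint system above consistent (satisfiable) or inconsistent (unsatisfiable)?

Satisfiable

Try a1 = 4, a2 = 5, a3 = 3, a4 = 5, a5 = 2, a6 = 3.
Check constraint 4: a5 - a3 = -1; constraint 7: a1 + a2 = 9. The remaining constraints are straightforward to verify.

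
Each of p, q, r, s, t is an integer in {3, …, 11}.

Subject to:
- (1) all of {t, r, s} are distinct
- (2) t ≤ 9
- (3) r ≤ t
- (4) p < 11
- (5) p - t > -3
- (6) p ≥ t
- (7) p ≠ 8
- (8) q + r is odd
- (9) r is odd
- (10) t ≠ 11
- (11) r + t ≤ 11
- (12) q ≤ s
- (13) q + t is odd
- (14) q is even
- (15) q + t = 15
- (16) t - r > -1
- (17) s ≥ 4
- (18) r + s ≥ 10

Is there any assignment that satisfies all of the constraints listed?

Satisfiable

One satisfying assignment is p = 5, q = 10, r = 3, s = 10, t = 5.
For the less obvious constraints — constraint 5: p - t = 0; constraint 11: r + t = 8; constraint 15: q + t = 15 — and the others hold by inspection.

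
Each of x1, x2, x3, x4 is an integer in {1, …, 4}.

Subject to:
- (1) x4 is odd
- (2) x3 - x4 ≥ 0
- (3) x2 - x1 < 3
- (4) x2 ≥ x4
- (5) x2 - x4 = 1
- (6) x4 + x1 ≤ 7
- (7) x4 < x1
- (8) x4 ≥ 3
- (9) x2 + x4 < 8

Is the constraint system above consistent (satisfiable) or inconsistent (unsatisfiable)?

The assignment x1 = 4, x2 = 4, x3 = 4, x4 = 3 works:
  constraint 2 holds since x3 - x4 = 1.
  constraint 3 holds since x2 - x1 = 0.
The rest check out directly.

Satisfiable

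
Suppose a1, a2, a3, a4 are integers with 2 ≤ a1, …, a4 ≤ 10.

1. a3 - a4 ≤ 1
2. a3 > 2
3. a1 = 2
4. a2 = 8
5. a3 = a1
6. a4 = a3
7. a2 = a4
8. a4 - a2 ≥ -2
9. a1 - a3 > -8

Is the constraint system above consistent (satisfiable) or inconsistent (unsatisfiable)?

Constraint 4 fixes a2 = 8 and constraint 3 fixes a1 = 2. Constraints 5, 6, and 7 give a2 = a4 = a3 = a1, so a2 = a1. But 8 ≠ 2 — contradiction.

Unsatisfiable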